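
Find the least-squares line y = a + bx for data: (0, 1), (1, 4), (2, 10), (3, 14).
a = 1/2, b = 9/2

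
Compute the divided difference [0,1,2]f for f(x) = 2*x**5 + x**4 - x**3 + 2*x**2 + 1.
36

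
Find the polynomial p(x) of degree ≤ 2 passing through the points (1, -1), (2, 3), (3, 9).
x**2 + x - 3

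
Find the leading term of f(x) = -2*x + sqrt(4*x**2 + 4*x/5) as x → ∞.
1/5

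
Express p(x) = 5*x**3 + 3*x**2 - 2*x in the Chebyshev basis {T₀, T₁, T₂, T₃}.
(3/2)T₀ + (7/4)T₁ + (3/2)T₂ + (5/4)T₃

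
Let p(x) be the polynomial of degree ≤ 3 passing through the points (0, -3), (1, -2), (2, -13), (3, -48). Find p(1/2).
-7/4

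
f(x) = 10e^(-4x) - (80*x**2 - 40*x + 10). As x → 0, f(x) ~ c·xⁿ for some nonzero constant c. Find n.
3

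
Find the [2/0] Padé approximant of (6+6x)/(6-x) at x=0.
7*x**2/36 + 7*x/6 + 1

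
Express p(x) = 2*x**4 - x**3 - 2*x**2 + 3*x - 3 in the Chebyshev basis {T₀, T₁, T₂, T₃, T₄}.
(-13/4)T₀ + (9/4)T₁ + (-1/4)T₃ + (1/4)T₄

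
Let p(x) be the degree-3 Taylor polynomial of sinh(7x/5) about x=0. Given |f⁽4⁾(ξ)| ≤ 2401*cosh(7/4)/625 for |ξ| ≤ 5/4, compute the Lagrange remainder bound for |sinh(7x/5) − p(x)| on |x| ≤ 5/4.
2401*cosh(7/4)/6144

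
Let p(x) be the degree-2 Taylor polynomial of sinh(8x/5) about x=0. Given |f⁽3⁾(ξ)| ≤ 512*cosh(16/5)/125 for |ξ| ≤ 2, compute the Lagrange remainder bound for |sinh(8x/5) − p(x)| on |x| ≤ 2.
2048*cosh(16/5)/375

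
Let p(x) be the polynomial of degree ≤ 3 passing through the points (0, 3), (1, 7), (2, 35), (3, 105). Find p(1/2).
25/8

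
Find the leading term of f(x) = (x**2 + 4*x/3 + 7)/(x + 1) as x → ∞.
x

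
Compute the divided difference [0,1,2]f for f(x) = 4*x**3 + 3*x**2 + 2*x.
15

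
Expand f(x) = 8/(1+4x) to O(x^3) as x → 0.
8 - 32*x + 128*x**2 + O(x**3)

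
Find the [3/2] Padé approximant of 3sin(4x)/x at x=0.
(12 - 112*x**2/5)/(4*x**2/5 + 1)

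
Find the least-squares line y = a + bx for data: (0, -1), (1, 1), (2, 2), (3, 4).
a = -9/10, b = 8/5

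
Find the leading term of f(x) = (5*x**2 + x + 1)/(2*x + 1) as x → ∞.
5*x/2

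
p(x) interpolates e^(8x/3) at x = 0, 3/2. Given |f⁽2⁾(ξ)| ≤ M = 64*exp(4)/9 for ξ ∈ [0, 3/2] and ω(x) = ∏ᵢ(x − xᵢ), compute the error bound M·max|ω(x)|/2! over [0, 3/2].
2*exp(4)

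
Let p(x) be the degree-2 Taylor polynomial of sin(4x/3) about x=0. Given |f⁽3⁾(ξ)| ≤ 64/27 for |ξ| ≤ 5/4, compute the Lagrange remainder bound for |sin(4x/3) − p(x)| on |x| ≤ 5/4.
125/162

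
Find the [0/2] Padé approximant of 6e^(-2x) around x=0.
6/(2*x**2 + 2*x + 1)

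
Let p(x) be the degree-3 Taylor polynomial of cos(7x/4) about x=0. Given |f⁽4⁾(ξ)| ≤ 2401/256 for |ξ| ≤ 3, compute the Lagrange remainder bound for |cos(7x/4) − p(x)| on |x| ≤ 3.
64827/2048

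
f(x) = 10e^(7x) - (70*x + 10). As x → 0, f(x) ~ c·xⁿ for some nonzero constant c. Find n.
2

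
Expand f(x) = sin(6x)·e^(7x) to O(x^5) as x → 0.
6*x + 42*x**2 + 111*x**3 + 91*x**4 + O(x**5)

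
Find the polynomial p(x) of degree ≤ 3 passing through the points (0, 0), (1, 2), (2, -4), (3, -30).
-2*x**3 + 2*x**2 + 2*x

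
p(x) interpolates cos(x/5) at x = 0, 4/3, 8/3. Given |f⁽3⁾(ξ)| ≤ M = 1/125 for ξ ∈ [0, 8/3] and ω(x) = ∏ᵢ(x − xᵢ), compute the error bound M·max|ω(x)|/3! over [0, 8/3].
64*sqrt(3)/91125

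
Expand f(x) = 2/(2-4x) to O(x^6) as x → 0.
1 + 2*x + 4*x**2 + 8*x**3 + 16*x**4 + 32*x**5 + O(x**6)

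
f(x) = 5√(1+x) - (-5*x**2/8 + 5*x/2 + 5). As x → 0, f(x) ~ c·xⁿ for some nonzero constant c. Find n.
3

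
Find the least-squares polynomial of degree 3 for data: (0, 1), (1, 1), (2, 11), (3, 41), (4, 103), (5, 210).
8/9 + (-22/189)x + (-349/252)x² + (211/108)x³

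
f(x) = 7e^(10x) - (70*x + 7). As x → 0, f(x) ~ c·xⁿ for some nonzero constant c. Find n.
2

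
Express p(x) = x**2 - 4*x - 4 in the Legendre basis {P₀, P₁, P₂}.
(-11/3)P₀ + (-4)P₁ + (2/3)P₂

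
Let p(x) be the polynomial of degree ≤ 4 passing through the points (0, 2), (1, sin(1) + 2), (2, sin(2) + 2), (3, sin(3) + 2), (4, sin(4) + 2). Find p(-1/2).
-105*sin(1)/32 + 35*sin(4)/128 - 45*sin(3)/32 + 2 + 189*sin(2)/64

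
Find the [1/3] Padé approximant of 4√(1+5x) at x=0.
(35*x/2 + 4)/(125*x**3/64 - 25*x**2/16 + 15*x/8 + 1)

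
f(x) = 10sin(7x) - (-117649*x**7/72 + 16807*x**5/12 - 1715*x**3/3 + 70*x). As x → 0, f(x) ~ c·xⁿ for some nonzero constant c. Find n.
9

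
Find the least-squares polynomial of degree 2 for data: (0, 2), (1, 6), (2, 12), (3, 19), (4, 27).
66/35 + (261/70)x + (9/14)x²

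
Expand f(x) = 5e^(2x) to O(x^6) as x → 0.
5 + 10*x + 10*x**2 + 20*x**3/3 + 10*x**4/3 + 4*x**5/3 + O(x**6)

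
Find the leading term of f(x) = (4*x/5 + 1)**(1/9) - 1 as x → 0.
4*x/45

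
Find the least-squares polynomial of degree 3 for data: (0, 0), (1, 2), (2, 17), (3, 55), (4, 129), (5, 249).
-1/42 + (-83/252)x + (7/12)x² + (17/9)x³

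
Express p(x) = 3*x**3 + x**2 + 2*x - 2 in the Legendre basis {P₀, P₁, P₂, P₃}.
(-5/3)P₀ + (19/5)P₁ + (2/3)P₂ + (6/5)P₃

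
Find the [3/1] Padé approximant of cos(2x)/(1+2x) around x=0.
(x**3/3 - 7*x**2/3 + x/6 + 1)/(13*x/6 + 1)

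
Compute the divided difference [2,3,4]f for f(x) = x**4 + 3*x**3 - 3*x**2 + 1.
79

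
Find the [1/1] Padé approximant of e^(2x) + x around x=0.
(7*x/3 + 1)/(1 - 2*x/3)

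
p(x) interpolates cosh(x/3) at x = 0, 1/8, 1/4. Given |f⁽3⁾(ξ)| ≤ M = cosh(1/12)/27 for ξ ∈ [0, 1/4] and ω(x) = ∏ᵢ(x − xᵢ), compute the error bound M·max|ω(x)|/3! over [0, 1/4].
sqrt(3)*cosh(1/12)/373248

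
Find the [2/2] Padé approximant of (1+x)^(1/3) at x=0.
(7*x**2/27 + 7*x/6 + 1)/(5*x**2/54 + 5*x/6 + 1)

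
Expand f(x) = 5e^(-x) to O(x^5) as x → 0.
5 - 5*x + 5*x**2/2 - 5*x**3/6 + 5*x**4/24 + O(x**5)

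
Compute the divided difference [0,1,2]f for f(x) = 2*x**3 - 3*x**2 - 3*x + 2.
3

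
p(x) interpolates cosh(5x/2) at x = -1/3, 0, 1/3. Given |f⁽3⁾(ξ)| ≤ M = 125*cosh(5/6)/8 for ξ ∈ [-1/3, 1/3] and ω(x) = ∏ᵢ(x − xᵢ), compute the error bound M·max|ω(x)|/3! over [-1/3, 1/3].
125*sqrt(3)*cosh(5/6)/5832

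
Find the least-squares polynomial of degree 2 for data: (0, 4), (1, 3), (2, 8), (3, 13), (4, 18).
116/35 + (13/35)x + (6/7)x²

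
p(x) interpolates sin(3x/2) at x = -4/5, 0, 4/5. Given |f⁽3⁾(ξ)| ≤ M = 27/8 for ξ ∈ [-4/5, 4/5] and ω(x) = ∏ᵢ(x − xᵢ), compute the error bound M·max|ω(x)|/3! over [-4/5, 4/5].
8*sqrt(3)/125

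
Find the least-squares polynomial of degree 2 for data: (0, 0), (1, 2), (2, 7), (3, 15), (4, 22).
-12/35 + (139/70)x + (13/14)x²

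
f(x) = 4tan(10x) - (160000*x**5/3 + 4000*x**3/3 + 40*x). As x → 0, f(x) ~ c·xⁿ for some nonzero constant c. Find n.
7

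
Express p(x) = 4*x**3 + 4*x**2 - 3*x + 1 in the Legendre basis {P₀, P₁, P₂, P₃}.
(7/3)P₀ + (-3/5)P₁ + (8/3)P₂ + (8/5)P₃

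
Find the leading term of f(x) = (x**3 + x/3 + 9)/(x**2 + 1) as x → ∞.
x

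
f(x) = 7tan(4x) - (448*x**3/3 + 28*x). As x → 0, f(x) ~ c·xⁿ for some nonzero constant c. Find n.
5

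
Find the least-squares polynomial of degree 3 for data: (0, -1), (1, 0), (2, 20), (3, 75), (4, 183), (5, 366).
-76/63 + (-118/189)x + (-83/126)x² + (167/54)x³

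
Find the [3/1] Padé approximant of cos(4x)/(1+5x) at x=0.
(32*x**3/15 - 440*x**2/51 + 32*x/255 + 1)/(1307*x/255 + 1)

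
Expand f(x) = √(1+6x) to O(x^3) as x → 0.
1 + 3*x - 9*x**2/2 + O(x**3)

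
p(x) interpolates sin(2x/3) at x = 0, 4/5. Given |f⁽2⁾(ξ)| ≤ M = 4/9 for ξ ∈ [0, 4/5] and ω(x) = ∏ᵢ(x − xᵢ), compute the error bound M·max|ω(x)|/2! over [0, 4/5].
8/225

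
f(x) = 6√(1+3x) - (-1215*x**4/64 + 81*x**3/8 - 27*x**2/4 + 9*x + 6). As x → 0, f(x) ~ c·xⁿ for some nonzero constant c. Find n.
5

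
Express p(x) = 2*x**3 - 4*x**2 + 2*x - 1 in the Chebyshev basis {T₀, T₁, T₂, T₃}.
(-3)T₀ + (7/2)T₁ + (-2)T₂ + (1/2)T₃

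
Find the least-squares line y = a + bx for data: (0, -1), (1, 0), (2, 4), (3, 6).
a = -3/2, b = 5/2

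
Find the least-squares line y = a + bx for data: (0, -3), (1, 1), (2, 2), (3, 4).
a = -23/10, b = 11/5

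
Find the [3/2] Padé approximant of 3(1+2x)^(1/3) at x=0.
(56*x**3/135 + 28*x**2/5 + 42*x/5 + 3)/(8*x**2/9 + 32*x/15 + 1)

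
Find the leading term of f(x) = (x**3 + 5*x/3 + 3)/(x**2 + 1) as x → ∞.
x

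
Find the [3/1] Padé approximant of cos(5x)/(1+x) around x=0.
(625*x**3/24 - 2825*x**2/276 - 625*x/276 + 1)/(1 - 349*x/276)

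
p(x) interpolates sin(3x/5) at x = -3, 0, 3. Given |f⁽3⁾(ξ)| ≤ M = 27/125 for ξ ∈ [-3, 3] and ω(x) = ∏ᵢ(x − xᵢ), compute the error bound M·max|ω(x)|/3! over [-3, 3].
27*sqrt(3)/125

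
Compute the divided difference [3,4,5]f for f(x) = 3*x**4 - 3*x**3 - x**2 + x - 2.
254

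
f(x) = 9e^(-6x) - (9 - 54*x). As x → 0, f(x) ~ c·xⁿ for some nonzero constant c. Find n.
2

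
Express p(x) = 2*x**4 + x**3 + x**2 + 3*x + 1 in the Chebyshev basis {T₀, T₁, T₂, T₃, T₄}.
(9/4)T₀ + (15/4)T₁ + (3/2)T₂ + (1/4)T₃ + (1/4)T₄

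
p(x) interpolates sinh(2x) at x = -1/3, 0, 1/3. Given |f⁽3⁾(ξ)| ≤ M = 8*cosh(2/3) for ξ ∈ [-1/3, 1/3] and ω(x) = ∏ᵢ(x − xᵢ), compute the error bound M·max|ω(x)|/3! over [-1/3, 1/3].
8*sqrt(3)*cosh(2/3)/729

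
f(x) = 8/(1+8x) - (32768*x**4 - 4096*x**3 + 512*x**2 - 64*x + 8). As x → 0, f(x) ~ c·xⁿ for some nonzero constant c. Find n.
5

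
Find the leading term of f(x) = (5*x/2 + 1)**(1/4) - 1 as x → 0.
5*x/8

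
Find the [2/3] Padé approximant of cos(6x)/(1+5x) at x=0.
(1 - 15*x**2)/(15*x**3 + 3*x**2 + 5*x + 1)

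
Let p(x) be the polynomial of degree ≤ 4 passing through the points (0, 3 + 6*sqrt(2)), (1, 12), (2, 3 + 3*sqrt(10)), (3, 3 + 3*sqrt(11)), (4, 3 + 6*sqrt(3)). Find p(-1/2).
-849/32 - 135*sqrt(11)/32 + 105*sqrt(3)/64 + 945*sqrt(2)/64 + 567*sqrt(10)/64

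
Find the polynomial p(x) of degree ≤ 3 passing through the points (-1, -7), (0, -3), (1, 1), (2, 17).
2*x**3 + 2*x - 3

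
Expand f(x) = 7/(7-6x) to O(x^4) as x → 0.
1 + 6*x/7 + 36*x**2/49 + 216*x**3/343 + O(x**4)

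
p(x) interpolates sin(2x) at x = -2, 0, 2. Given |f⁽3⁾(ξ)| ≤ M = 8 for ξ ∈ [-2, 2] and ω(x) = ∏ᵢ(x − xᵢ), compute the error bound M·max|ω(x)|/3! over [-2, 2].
64*sqrt(3)/27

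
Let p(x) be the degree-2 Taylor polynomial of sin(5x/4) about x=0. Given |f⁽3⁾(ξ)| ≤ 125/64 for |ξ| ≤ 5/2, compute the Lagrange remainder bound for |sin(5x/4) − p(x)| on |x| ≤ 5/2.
15625/3072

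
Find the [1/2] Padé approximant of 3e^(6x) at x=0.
(6*x + 3)/(6*x**2 - 4*x + 1)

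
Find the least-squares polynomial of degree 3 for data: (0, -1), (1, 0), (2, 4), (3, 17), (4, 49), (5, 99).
-17/21 + (19/63)x + (-11/12)x² + (35/36)x³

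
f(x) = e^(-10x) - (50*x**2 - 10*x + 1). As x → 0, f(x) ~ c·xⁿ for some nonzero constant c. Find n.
3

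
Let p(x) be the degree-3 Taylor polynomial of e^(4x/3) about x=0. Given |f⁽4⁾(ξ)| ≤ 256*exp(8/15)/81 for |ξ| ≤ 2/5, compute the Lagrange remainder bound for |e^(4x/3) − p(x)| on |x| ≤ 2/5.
512*exp(8/15)/151875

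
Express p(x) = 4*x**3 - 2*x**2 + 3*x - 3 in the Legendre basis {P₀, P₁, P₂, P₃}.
(-11/3)P₀ + (27/5)P₁ + (-4/3)P₂ + (8/5)P₃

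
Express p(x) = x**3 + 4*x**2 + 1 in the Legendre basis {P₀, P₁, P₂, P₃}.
(7/3)P₀ + (3/5)P₁ + (8/3)P₂ + (2/5)P₃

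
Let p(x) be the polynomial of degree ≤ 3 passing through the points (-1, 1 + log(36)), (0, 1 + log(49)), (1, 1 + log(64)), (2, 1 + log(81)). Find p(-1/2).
1 + log(7*2**(3/4)*21**(7/8)/4)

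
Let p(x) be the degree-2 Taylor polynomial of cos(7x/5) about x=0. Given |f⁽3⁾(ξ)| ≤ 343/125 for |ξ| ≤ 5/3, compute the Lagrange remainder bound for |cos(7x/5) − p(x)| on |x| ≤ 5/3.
343/162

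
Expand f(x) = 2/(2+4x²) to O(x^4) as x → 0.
1 - 2*x**2 + O(x**4)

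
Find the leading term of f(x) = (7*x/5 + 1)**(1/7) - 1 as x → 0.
x/5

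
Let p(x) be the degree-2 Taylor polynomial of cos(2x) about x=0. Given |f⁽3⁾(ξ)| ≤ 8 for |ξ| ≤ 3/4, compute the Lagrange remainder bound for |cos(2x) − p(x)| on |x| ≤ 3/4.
9/16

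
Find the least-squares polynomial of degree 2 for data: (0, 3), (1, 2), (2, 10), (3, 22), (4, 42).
97/35 + (-117/35)x + (23/7)x²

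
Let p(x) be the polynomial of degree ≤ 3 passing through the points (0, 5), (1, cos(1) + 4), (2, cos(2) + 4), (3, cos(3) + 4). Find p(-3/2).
-189*cos(1)/16 + 135*cos(2)/16 - 35*cos(3)/16 + 169/16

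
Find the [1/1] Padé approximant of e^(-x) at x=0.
(1 - x/2)/(x/2 + 1)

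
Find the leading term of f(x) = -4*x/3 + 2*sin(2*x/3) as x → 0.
-8*x**3/81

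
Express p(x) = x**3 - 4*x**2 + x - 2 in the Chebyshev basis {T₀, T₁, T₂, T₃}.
(-4)T₀ + (7/4)T₁ + (-2)T₂ + (1/4)T₃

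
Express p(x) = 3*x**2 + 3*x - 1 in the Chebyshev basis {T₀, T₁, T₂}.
(1/2)T₀ + (3)T₁ + (3/2)T₂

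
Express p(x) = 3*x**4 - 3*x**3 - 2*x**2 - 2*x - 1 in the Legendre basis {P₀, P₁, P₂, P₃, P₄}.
(-16/15)P₀ + (-19/5)P₁ + (8/21)P₂ + (-6/5)P₃ + (24/35)P₄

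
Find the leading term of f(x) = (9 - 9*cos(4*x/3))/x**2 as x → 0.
8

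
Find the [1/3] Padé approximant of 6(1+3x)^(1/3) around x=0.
(15*x + 6)/(x**3/3 - x**2/2 + 3*x/2 + 1)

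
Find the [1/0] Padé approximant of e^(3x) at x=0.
3*x + 1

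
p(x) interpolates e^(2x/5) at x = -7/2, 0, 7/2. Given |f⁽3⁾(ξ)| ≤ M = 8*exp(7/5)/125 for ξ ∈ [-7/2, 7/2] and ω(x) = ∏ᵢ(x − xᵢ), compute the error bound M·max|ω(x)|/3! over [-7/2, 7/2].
343*sqrt(3)*exp(7/5)/3375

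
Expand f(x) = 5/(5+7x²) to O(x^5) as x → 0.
1 - 7*x**2/5 + 49*x**4/25 + O(x**5)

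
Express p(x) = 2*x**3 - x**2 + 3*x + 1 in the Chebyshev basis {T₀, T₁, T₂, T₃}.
(1/2)T₀ + (9/2)T₁ + (-1/2)T₂ + (1/2)T₃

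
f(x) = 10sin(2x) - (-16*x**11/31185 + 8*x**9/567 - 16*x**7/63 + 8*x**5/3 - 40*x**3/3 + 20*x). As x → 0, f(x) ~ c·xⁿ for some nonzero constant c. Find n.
13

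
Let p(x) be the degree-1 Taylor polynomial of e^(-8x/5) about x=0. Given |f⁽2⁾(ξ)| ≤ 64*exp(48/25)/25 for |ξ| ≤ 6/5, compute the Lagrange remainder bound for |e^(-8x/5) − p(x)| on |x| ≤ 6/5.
1152*exp(48/25)/625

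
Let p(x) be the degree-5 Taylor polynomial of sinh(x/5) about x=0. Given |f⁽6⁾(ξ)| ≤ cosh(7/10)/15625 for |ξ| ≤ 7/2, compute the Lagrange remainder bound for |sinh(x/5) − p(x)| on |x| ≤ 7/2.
117649*cosh(7/10)/720000000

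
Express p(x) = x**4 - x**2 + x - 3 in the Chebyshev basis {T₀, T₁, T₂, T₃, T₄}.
(-25/8)T₀ + T₁ + (1/8)T₄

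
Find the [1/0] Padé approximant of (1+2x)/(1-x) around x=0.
3*x + 1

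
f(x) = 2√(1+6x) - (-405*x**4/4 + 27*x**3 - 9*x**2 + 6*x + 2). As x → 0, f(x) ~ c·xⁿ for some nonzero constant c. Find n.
5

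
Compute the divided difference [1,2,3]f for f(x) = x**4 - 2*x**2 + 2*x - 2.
23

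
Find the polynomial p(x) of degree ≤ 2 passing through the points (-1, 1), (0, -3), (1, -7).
-4*x - 3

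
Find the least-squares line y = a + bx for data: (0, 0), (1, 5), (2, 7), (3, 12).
a = 3/10, b = 19/5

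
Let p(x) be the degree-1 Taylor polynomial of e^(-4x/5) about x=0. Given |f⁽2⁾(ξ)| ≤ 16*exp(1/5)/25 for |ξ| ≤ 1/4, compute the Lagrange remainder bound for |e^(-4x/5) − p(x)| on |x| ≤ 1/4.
exp(1/5)/50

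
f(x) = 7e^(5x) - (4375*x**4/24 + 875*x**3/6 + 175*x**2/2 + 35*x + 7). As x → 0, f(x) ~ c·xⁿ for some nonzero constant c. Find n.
5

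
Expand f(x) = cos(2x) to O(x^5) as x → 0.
1 - 2*x**2 + 2*x**4/3 + O(x**5)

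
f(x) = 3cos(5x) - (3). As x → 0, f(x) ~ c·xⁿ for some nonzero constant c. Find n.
2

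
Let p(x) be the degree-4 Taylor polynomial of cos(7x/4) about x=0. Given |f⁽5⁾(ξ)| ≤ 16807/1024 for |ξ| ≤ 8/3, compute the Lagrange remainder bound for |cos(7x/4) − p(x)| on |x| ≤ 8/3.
67228/3645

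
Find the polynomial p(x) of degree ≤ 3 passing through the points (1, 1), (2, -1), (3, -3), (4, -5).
3 - 2*x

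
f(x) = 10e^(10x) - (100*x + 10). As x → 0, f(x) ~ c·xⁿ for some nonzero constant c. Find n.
2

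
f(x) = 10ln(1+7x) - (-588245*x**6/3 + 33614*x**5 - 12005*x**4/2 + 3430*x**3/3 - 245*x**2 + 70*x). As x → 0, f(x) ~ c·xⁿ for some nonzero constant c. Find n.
7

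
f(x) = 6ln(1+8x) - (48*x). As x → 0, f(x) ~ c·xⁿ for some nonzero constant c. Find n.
2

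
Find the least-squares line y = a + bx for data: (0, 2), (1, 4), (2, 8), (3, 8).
a = 11/5, b = 11/5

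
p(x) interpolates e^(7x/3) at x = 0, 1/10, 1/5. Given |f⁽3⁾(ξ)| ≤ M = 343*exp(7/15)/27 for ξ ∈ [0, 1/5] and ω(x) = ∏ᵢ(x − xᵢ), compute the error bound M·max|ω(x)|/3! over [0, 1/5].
343*sqrt(3)*exp(7/15)/729000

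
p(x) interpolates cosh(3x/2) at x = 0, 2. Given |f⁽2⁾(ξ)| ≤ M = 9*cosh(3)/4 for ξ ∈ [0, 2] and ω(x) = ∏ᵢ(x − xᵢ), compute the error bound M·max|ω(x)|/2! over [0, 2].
9*cosh(3)/8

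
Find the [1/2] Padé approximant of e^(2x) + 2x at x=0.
(74*x/21 + 1)/(-2*x**2/21 - 10*x/21 + 1)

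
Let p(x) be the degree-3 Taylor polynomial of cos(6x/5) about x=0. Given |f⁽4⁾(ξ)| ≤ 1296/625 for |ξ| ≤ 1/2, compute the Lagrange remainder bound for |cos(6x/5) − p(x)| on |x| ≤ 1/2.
27/5000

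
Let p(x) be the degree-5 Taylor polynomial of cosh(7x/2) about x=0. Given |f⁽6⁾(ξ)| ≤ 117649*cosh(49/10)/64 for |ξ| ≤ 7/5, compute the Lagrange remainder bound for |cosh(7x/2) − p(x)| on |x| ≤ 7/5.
13841287201*cosh(49/10)/720000000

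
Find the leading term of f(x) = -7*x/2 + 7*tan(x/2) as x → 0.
7*x**3/24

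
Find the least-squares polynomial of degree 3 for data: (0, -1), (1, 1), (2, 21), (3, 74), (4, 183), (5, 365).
-71/63 + (169/189)x + (-92/63)x² + (86/27)x³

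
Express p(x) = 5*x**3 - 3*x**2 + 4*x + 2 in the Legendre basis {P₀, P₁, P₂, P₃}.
P₀ + (7)P₁ + (-2)P₂ + (2)P₃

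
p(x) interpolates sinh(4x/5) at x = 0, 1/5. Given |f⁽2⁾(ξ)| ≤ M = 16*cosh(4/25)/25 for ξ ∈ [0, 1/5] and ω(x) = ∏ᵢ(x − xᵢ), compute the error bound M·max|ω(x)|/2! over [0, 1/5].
2*cosh(4/25)/625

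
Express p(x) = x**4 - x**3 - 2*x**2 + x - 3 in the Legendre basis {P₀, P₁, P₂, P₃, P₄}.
(-52/15)P₀ + (2/5)P₁ + (-16/21)P₂ + (-2/5)P₃ + (8/35)P₄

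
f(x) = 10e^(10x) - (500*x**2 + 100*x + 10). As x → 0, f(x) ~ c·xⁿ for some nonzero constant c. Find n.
3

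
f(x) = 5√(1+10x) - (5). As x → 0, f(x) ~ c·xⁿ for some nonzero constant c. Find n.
1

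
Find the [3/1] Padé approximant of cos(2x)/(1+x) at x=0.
(2*x**3/3 - 4*x**2/3 - 2*x/3 + 1)/(x/3 + 1)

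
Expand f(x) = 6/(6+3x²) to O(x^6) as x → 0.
1 - x**2/2 + x**4/4 + O(x**6)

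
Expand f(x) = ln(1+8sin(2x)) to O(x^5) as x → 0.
16*x - 128*x**2 + 4064*x**3/3 - 48640*x**4/3 + O(x**5)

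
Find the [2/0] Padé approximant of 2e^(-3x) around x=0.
9*x**2 - 6*x + 2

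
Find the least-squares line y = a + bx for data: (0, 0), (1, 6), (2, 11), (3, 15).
a = 1/2, b = 5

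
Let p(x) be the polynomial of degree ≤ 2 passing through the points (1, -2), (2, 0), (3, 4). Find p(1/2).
-9/4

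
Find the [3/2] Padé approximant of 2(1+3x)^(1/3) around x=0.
(14*x**3/15 + 42*x**2/5 + 42*x/5 + 2)/(2*x**2 + 16*x/5 + 1)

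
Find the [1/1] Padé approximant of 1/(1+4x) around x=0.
1/(4*x + 1)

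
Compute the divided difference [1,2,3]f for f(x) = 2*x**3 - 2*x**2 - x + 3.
10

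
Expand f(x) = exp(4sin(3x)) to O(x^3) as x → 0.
1 + 12*x + 72*x**2 + O(x**3)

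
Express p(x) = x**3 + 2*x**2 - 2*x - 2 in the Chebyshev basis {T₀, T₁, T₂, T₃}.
-T₀ + (-5/4)T₁ + T₂ + (1/4)T₃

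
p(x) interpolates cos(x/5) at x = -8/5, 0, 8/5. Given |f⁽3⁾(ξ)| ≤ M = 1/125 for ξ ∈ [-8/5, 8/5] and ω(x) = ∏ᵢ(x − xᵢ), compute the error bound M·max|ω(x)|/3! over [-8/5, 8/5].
512*sqrt(3)/421875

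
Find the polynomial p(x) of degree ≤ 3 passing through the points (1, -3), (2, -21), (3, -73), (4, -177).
-3*x**3 + x**2 - 1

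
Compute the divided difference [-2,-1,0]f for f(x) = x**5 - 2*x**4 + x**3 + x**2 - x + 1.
-31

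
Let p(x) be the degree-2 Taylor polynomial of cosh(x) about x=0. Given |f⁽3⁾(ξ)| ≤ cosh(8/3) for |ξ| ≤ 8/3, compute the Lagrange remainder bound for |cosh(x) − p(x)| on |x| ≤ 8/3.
256*cosh(8/3)/81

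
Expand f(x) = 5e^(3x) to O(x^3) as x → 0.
5 + 15*x + 45*x**2/2 + O(x**3)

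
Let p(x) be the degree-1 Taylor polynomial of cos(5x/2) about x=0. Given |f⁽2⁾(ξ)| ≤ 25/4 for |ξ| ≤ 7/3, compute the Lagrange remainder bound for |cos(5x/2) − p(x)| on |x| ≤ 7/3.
1225/72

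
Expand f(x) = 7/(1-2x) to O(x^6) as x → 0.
7 + 14*x + 28*x**2 + 56*x**3 + 112*x**4 + 224*x**5 + O(x**6)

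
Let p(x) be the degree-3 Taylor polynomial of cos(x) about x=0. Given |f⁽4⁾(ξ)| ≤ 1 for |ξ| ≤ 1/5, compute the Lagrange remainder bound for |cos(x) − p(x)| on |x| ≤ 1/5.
1/15000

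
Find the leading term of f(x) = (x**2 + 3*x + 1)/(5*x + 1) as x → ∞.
x/5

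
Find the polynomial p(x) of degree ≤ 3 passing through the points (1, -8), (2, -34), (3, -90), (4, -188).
-2*x**3 - 3*x**2 - 3*x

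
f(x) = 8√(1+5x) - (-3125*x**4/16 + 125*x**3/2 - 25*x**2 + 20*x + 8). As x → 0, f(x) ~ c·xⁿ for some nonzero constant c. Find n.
5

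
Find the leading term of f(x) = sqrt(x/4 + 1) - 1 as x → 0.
x/8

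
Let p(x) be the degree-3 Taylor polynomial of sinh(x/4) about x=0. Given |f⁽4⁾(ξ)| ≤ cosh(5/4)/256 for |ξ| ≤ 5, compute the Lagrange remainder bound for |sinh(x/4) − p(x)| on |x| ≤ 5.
625*cosh(5/4)/6144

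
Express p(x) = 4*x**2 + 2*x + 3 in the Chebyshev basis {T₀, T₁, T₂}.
(5)T₀ + (2)T₁ + (2)T₂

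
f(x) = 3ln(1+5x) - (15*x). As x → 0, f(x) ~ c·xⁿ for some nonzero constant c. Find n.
2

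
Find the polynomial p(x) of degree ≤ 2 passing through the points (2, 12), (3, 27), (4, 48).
3*x**2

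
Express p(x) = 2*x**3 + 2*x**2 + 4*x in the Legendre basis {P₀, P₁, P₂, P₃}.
(2/3)P₀ + (26/5)P₁ + (4/3)P₂ + (4/5)P₃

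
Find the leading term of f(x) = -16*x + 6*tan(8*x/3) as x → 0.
1024*x**3/27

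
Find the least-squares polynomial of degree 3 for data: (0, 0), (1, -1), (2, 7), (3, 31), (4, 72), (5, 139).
-1/63 + (-790/189)x + (146/63)x² + (22/27)x³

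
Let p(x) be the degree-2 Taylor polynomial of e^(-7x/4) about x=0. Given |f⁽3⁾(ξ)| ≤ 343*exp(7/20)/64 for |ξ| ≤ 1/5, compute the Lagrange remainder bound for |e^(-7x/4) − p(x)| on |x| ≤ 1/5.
343*exp(7/20)/48000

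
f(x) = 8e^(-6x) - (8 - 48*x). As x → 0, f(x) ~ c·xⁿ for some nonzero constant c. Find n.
2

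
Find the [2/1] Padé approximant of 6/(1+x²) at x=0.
6 - 6*x**2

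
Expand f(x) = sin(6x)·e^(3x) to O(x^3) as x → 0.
6*x + 18*x**2 + O(x**3)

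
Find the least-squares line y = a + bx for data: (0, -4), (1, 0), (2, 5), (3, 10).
a = -43/10, b = 47/10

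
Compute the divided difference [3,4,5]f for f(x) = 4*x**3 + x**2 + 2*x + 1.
49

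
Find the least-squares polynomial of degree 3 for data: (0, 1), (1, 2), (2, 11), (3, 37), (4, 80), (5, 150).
131/126 + (-1649/756)x + (251/126)x² + (95/108)x³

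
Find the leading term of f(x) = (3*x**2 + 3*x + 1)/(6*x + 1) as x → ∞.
x/2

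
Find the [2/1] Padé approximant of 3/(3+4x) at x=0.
1/(4*x/3 + 1)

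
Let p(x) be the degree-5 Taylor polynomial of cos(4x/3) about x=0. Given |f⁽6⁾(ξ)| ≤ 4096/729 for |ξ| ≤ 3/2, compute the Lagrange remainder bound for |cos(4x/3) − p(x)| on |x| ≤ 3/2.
4/45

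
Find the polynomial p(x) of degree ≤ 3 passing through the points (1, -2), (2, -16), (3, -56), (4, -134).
-2*x**3 - x**2 + 3*x - 2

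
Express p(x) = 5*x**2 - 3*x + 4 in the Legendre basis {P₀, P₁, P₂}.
(17/3)P₀ + (-3)P₁ + (10/3)P₂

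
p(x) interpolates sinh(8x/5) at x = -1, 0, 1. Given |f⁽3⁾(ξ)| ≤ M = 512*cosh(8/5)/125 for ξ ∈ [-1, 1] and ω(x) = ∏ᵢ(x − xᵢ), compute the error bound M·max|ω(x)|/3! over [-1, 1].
512*sqrt(3)*cosh(8/5)/3375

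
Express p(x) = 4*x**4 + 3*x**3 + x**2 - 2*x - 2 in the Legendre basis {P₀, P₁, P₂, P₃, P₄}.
(-13/15)P₀ + (-1/5)P₁ + (62/21)P₂ + (6/5)P₃ + (32/35)P₄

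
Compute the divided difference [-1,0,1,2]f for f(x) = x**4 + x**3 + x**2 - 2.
3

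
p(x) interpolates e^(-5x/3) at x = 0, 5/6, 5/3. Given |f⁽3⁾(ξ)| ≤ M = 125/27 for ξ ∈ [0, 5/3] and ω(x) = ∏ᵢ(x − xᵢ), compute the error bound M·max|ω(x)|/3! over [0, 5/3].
15625*sqrt(3)/157464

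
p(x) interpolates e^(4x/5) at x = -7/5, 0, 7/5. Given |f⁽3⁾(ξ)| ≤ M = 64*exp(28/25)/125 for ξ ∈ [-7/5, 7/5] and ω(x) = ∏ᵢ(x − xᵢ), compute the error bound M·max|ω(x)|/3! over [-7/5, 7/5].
21952*sqrt(3)*exp(28/25)/421875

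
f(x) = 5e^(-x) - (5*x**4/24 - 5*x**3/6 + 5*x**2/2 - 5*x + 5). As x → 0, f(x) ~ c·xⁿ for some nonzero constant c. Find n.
5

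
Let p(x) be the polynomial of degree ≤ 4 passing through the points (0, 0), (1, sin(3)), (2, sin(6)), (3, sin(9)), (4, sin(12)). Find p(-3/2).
1485*sin(6)/64 - 385*sin(9)/32 - 693*sin(3)/32 + 315*sin(12)/128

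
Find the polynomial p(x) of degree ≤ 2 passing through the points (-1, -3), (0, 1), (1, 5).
4*x + 1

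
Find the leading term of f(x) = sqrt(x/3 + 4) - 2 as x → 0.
x/12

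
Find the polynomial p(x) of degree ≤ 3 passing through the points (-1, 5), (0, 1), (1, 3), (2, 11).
3*x**2 - x + 1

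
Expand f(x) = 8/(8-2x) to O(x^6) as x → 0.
1 + x/4 + x**2/16 + x**3/64 + x**4/256 + x**5/1024 + O(x**6)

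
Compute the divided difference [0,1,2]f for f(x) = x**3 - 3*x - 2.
3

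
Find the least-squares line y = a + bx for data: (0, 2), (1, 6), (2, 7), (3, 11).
a = 23/10, b = 14/5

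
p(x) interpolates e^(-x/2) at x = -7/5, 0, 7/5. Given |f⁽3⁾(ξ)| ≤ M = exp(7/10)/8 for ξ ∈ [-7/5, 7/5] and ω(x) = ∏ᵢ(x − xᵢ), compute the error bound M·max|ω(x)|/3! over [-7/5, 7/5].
343*sqrt(3)*exp(7/10)/27000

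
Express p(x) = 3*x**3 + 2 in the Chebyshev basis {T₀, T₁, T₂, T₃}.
(2)T₀ + (9/4)T₁ + (3/4)T₃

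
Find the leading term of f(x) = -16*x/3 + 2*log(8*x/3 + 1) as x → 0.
-64*x**2/9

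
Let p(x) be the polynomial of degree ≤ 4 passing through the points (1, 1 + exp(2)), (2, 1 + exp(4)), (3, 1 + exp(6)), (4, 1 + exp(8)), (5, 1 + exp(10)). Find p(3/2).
-5*exp(10)/128 - 35*exp(6)/64 + 1 + 35*exp(2)/128 + 35*exp(4)/32 + 7*exp(8)/32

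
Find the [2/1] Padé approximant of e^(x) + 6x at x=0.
(-11*x**2/6 + 20*x/3 + 1)/(1 - x/3)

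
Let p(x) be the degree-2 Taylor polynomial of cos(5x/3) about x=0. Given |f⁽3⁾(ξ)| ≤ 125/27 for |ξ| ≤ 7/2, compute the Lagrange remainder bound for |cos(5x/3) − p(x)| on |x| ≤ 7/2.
42875/1296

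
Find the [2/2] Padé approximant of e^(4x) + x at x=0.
(-13*x**2/3 + 2*x + 1)/(8*x**2/3 - 3*x + 1)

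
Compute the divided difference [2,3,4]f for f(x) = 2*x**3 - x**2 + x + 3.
17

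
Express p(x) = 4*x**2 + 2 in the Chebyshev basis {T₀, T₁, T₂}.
(4)T₀ + (2)T₂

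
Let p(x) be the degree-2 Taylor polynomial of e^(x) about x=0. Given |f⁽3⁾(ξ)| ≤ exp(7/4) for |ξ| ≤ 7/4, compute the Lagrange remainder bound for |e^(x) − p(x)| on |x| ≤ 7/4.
343*exp(7/4)/384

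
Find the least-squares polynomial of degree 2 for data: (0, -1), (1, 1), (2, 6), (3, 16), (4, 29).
-33/35 + (-3/14)x + (27/14)x²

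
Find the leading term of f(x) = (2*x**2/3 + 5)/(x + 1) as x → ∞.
2*x/3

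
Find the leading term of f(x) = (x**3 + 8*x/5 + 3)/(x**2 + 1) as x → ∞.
x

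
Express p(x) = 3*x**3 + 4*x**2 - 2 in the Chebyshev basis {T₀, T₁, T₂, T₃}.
(9/4)T₁ + (2)T₂ + (3/4)T₃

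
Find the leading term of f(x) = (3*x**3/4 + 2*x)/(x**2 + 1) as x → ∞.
3*x/4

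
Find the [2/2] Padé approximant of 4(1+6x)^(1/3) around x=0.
(112*x**2/3 + 28*x + 4)/(10*x**2/3 + 5*x + 1)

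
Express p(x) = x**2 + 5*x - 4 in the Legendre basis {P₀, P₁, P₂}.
(-11/3)P₀ + (5)P₁ + (2/3)P₂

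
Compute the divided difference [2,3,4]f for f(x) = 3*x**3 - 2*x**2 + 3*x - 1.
25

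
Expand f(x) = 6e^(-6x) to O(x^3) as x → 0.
6 - 36*x + 108*x**2 + O(x**3)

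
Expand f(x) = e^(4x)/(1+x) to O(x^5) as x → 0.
1 + 3*x + 5*x**2 + 17*x**3/3 + 5*x**4 + O(x**5)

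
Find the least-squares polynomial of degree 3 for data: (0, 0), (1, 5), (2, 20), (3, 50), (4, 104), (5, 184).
4/63 + (677/378)x + (517/252)x² + (107/108)x³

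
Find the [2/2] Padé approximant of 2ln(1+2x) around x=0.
4*x*(x + 1)/(2*x**2/3 + 2*x + 1)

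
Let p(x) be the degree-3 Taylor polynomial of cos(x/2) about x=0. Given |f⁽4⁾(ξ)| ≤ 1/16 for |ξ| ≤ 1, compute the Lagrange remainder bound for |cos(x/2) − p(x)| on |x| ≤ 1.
1/384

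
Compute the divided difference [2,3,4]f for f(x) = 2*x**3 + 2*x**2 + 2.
20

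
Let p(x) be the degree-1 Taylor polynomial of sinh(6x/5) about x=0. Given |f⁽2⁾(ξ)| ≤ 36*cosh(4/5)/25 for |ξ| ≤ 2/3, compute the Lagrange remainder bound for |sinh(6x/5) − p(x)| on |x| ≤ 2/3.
8*cosh(4/5)/25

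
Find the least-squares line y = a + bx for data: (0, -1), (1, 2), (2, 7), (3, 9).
a = -1, b = 7/2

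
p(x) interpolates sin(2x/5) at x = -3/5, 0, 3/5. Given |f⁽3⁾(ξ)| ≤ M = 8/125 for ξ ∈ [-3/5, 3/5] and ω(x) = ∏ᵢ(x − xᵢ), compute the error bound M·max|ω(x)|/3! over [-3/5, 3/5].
8*sqrt(3)/15625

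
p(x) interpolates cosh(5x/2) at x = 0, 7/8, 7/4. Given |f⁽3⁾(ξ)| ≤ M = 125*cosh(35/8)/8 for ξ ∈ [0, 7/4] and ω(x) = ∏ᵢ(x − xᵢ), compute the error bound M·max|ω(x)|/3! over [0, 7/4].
42875*sqrt(3)*cosh(35/8)/110592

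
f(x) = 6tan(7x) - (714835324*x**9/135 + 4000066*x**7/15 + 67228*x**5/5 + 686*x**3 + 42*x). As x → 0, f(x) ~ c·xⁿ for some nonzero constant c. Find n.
11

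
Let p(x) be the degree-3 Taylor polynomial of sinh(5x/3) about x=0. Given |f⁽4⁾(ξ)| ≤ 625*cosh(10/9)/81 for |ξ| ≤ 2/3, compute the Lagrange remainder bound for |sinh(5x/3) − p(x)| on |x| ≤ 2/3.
1250*cosh(10/9)/19683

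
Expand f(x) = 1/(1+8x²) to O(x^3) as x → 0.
1 - 8*x**2 + O(x**3)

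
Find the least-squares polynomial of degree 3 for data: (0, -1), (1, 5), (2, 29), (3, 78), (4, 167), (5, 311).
-83/63 + (796/189)x + (125/126)x² + (115/54)x³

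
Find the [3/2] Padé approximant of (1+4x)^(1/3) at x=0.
(448*x**3/405 + 112*x**2/15 + 28*x/5 + 1)/(32*x**2/9 + 64*x/15 + 1)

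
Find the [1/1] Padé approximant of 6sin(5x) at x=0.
30*x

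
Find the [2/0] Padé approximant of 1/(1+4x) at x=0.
16*x**2 - 4*x + 1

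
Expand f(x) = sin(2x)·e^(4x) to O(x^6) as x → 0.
2*x + 8*x**2 + 44*x**3/3 + 16*x**4 + 164*x**5/15 + O(x**6)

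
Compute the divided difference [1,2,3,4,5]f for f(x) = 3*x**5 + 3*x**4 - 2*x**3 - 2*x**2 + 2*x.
48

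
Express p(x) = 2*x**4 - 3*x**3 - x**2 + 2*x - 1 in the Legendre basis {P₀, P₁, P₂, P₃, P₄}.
(-14/15)P₀ + (1/5)P₁ + (10/21)P₂ + (-6/5)P₃ + (16/35)P₄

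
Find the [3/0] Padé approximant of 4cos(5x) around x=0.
4 - 50*x**2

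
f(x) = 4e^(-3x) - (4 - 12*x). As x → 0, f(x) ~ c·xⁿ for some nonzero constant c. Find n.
2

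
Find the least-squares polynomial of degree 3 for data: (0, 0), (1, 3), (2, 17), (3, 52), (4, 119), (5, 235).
-29/126 + (2591/756)x + (-29/18)x² + (223/108)x³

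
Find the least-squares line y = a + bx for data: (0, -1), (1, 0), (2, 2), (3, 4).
a = -13/10, b = 17/10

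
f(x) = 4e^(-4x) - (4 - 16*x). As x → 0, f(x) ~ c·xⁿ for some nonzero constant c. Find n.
2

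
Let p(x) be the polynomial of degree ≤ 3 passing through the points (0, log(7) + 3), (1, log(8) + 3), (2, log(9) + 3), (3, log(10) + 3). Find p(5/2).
log(3*2**(3/8)*3**(7/8)*5**(5/16)*7**(1/16)/2) + 3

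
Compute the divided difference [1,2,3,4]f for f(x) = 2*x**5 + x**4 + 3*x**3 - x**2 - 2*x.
143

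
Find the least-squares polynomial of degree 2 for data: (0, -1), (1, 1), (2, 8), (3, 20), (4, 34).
-44/35 + (43/70)x + (29/14)x²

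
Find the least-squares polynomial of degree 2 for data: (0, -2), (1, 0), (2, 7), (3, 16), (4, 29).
-76/35 + (33/35)x + (12/7)x²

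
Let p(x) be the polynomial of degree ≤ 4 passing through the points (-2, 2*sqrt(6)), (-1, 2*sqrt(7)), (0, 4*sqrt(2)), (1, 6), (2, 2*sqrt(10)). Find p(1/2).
-5*sqrt(7)/16 - 5*sqrt(10)/64 + 3*sqrt(6)/64 + 45/16 + 45*sqrt(2)/16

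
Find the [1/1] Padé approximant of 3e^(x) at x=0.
(3*x/2 + 3)/(1 - x/2)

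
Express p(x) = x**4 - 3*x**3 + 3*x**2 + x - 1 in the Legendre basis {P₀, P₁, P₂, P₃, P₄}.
(1/5)P₀ + (-4/5)P₁ + (18/7)P₂ + (-6/5)P₃ + (8/35)P₄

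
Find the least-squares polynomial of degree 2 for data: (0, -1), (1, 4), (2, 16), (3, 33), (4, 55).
-43/35 + (207/70)x + (39/14)x²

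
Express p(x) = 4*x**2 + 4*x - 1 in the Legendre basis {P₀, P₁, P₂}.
(1/3)P₀ + (4)P₁ + (8/3)P₂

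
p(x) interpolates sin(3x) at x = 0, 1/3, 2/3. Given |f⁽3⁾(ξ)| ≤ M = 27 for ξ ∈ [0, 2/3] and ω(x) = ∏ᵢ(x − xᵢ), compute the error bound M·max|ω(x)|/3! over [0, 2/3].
sqrt(3)/27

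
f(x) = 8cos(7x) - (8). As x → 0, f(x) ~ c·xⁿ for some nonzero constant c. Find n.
2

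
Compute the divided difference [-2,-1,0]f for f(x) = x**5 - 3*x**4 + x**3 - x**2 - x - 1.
-40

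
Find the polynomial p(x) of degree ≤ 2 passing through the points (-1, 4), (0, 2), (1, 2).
x**2 - x + 2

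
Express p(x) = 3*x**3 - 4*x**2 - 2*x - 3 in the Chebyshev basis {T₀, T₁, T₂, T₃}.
(-5)T₀ + (1/4)T₁ + (-2)T₂ + (3/4)T₃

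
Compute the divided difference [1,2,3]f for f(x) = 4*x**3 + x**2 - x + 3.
25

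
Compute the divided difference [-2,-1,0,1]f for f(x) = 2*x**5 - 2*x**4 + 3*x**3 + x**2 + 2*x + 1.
17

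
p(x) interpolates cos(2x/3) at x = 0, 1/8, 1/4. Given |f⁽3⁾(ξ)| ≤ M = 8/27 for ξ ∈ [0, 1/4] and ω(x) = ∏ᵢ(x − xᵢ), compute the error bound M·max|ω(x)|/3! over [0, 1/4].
sqrt(3)/46656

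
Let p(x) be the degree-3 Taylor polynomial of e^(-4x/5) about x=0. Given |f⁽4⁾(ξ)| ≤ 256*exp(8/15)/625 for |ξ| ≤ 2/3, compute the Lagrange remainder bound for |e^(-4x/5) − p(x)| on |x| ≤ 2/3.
512*exp(8/15)/151875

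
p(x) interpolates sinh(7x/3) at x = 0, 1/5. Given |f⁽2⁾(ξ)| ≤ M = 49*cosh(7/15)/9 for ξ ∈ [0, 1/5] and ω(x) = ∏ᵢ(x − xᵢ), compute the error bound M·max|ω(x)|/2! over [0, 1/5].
49*cosh(7/15)/1800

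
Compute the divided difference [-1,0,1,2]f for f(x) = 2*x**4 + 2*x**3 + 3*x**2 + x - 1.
6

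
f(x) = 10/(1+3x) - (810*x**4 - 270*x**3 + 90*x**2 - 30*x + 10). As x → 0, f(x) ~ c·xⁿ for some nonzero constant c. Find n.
5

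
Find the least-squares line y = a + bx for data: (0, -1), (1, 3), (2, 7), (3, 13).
a = -7/5, b = 23/5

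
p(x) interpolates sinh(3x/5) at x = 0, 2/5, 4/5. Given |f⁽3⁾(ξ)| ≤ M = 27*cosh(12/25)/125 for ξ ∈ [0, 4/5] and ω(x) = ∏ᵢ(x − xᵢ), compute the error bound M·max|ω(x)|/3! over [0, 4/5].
8*sqrt(3)*cosh(12/25)/15625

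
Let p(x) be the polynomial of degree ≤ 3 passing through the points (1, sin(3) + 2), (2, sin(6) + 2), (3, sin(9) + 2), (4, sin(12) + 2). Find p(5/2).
9*sin(6)/16 - sin(3)/16 - sin(12)/16 + 9*sin(9)/16 + 2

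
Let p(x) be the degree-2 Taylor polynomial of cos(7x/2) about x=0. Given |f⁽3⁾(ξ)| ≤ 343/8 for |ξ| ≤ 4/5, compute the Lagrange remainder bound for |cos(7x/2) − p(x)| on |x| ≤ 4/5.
1372/375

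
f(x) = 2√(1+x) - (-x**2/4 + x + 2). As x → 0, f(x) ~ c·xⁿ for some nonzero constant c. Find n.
3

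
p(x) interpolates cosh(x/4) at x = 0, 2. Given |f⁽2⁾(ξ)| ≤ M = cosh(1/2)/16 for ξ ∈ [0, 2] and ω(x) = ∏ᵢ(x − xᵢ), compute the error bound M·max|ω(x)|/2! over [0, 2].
cosh(1/2)/32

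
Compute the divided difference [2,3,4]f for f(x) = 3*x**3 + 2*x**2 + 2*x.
29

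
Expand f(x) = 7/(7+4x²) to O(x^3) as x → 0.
1 - 4*x**2/7 + O(x**3)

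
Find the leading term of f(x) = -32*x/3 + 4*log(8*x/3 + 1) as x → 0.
-128*x**2/9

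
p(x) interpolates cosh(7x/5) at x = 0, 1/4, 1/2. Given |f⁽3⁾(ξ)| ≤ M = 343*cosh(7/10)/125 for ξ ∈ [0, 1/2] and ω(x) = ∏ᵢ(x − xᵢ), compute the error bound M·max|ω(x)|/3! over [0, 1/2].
343*sqrt(3)*cosh(7/10)/216000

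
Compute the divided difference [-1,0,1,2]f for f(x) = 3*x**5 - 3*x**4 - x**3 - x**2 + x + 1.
8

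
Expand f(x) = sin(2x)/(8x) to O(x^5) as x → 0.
1/4 - x**2/6 + x**4/30 + O(x**5)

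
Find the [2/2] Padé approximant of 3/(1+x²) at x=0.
3/(x**2 + 1)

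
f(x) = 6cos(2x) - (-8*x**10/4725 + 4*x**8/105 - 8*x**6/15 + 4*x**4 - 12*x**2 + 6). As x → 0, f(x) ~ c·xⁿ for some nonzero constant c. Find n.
12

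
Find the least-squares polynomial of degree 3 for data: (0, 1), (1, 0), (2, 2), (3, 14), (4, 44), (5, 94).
145/126 + (-1165/756)x + (-64/63)x² + (109/108)x³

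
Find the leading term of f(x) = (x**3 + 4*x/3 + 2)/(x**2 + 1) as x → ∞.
x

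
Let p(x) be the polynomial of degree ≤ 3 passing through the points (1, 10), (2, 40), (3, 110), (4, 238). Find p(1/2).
35/8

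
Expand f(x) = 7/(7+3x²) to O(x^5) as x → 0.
1 - 3*x**2/7 + 9*x**4/49 + O(x**5)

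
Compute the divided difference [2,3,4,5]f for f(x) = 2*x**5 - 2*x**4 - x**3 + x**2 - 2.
221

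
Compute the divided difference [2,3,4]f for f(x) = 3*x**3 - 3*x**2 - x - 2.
24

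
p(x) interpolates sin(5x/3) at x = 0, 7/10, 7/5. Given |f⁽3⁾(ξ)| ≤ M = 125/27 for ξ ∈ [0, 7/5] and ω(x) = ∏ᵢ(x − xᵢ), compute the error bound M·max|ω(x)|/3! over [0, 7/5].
343*sqrt(3)/5832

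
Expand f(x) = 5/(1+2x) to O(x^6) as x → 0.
5 - 10*x + 20*x**2 - 40*x**3 + 80*x**4 - 160*x**5 + O(x**6)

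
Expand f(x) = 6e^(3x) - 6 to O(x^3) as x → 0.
18*x + 27*x**2 + O(x**3)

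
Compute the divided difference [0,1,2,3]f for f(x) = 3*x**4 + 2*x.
18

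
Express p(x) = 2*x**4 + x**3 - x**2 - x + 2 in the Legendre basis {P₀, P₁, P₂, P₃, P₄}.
(31/15)P₀ + (-2/5)P₁ + (10/21)P₂ + (2/5)P₃ + (16/35)P₄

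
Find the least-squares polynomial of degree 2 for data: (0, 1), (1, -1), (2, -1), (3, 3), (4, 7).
31/35 + (-104/35)x + (8/7)x²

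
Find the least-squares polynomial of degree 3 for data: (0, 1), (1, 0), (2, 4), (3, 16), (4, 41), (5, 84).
58/63 + (-242/189)x + (-8/63)x² + (20/27)x³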